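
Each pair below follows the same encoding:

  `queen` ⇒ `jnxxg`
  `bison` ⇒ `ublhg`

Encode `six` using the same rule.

lbq

Compare letters: q→j is +19, u→n is +19, e→x is +19 — a constant shift. Every letter moves 19 places later in the alphabet, wrapping around z→a.
Applying it to six: s+19=l, i+19=b, x+19=q.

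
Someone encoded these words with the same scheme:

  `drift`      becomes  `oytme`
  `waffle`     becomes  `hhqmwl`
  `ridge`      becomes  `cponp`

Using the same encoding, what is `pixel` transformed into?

apilw

Shifts by position in drift: pos 0: d→o (+11), pos 1: r→y (+7), pos 2: i→t (+11), pos 3: f→m (+7) — repeating every 2. A repeating key of period 2 is used — shifts +11, +7 over and over.
Applying it to pixel: p+11=a, i+7=p, x+11=i, e+7=l, l+11=w.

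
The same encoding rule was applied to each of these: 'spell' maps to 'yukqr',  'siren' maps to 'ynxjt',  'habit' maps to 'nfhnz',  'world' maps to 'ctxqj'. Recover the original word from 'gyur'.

Shifts by position in spell: pos 0: s→y (+6), pos 1: p→u (+5), pos 2: e→k (+6), pos 3: l→q (+5) — repeating every 2. A repeating key of period 2 is used — shifts +6, +5 over and over.
Undoing it on gyur: g−6=a, y−5=t, u−6=o, r−5=m.

atom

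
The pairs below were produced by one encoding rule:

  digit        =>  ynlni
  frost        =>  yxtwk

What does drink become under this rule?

psnwi

Two steps: reverse the string, then apply a Caesar shift of +5.
On drink: reverse → knird; then shift: k+5=p, n+5=s, i+5=n, r+5=w, d+5=i.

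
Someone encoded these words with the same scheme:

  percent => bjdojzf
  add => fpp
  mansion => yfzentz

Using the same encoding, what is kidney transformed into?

wnpzjk

The shift depends on letter class: consonant p→b is +12, but vowel e→j is +5. Vowels shift forward by 5 and consonants shift forward by 12.
On kidney: k(cons)+12=w, i(vowel)+5=n, d(cons)+12=p, n(cons)+12=z, e(vowel)+5=j, y(cons)+12=k.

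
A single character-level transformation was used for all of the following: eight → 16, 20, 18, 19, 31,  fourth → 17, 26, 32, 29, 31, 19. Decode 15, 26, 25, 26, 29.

donor

Each letter is replaced by its alphabet position (a=1..z=26) + 11.
Undoing it on 15, 26, 25, 26, 29: 15→(15−11)÷1=4=d, 26→(26−11)÷1=15=o, 25→(25−11)÷1=14=n, 26→(26−11)÷1=15=o, 29→(29−11)÷1=18=r.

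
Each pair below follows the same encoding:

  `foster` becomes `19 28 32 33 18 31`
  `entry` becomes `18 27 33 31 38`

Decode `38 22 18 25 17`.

f is letter #6 and maps to 19: an offset of 13. Letters become their 1-based position plus 13 (so a→14, b→15, …).
Undoing it on 38 22 18 25 17: 38→(38−13)÷1=25=y, 22→(22−13)÷1=9=i, 18→(18−13)÷1=5=e, 25→(25−13)÷1=12=l, 17→(17−13)÷1=4=d.

yield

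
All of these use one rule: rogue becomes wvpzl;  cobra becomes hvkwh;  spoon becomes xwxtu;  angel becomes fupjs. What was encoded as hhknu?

cabin

Shifts by position in rogue: pos 0: r→w (+5), pos 1: o→v (+7), pos 2: g→p (+9), pos 3: u→z (+5), pos 4: e→l (+7) — repeating every 3. A repeating key of period 3 is used — shifts +5, +7, +9 over and over.
Decoding hhknu: h−5=c, h−7=a, k−9=b, n−5=i, u−7=n.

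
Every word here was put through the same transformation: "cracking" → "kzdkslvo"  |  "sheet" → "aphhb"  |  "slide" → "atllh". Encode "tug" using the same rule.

bxo

The shift depends on letter class: consonant c→k is +8, but vowel a→d is +3. Vowels shift forward by 3 and consonants shift forward by 8.
For tug: t(cons)+8=b, u(vowel)+3=x, g(cons)+8=o.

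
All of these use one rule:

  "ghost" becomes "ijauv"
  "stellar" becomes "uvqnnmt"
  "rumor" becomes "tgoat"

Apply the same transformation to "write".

The shift depends on letter class: consonant g→i is +2, but vowel o→a is +12. The rule splits by letter class: vowels +12, consonants +2.
Applying it to write: w(cons)+2=y, r(cons)+2=t, i(vowel)+12=u, t(cons)+2=v, e(vowel)+12=q.

ytuvq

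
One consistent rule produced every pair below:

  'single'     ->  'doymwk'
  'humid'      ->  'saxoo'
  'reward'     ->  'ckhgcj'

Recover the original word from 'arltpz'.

planet

Shifts by position in single: pos 0: s→d (+11), pos 1: i→o (+6), pos 2: n→y (+11), pos 3: g→m (+6) — repeating every 2. A repeating key of period 2 is used — shifts +11, +6 over and over.
Decoding arltpz: a−11=p, r−6=l, l−11=a, t−6=n, p−11=e, z−6=t.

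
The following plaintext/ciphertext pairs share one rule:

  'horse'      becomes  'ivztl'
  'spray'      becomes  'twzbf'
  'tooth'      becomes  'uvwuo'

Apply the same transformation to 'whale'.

xoiml

A repeating key of period 3 is used — shifts +1, +7, +8 over and over.
Applying it to whale: w+1=x, h+7=o, a+8=i, l+1=m, e+7=l.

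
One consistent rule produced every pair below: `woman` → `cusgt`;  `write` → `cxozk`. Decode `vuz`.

Compare letters: w→c is +6, o→u is +6, m→s is +6 — a constant shift. Each letter is shifted forward by 6 in the alphabet (a Caesar shift of +6).
Decoding vuz: v−6=p, u−6=o, z−6=t.

pot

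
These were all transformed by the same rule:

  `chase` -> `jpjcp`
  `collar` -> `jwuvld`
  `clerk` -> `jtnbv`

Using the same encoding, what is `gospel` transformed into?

The shift increases by 1 at each position, starting from +7: 7, 8, 9, ….
For gospel: g+7=n, o+8=w, s+9=b, p+10=z, e+11=p, l+12=x.

nwbzpx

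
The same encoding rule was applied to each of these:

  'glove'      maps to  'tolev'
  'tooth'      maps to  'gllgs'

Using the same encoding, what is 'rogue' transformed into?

Each pair mirrors across the alphabet (g↔t, l↔o, o↔l): positions sum to 25. Each letter is replaced by its mirror in the alphabet: a↔z, b↔y, c↔x, and so on (the Atbash cipher).
Applying it to rogue: r↔i, o↔l, g↔t, u↔f, e↔v.

iltfv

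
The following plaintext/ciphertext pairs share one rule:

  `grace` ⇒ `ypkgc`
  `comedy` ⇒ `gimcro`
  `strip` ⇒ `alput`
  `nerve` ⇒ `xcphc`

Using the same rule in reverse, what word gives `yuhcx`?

given

Treating letters as 0–25, the rule is x ↦ 11x + 10 (mod 26).
Decoding yuhcx: y(24)→19·(24−10)≡6=g; u(20)→19·(20−10)≡8=i; h(7)→19·(7−10)≡21=v; c(2)→19·(2−10)≡4=e; x(23)→19·(23−10)≡13=n (all mod 26).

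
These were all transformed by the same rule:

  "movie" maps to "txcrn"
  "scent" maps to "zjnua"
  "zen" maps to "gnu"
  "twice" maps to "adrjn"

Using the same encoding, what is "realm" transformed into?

The shift depends on letter class: consonant m→t is +7, but vowel o→x is +9. Vowels shift forward by 9 and consonants shift forward by 7.
Applying it to realm: r(cons)+7=y, e(vowel)+9=n, a(vowel)+9=j, l(cons)+7=s, m(cons)+7=t.

ynjst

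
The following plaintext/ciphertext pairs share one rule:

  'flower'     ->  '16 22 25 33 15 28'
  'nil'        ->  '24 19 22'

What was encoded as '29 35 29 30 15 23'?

f is letter #6 and maps to 16: an offset of 10. Letters become their 1-based position plus 10 (so a→11, b→12, …).
Reversing it on 29 35 29 30 15 23: 29→(29−10)÷1=19=s, 35→(35−10)÷1=25=y, 29→(29−10)÷1=19=s, 30→(30−10)÷1=20=t, 15→(15−10)÷1=5=e, 23→(23−10)÷1=13=m.

system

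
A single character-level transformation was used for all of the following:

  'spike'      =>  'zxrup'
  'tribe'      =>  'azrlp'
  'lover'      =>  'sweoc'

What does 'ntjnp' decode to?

In spike: s→z is +7, p→x is +8, i→r is +9, k→u is +10 — the shift increases by 1 each position. Each letter shifts forward by (position + 7), i.e. 7, 8, 9, … — the shift grows by one for each successive letter.
Reversing it on ntjnp: n−7=g, t−8=l, j−9=a, n−10=d, p−11=e.

glade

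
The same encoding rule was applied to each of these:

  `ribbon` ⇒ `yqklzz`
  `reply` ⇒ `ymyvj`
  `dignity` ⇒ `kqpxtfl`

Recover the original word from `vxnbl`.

Letter i (0-indexed) is shifted by i+7, so successive shifts are 7, 8, 9, ….
Reversing it on vxnbl: v−7=o, x−8=p, n−9=e, b−10=r, l−11=a.

opera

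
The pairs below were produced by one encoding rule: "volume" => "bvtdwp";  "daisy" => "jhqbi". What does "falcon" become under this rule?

The shift increases by 1 at each position, starting from +6: 6, 7, 8, ….
For falcon: f+6=l, a+7=h, l+8=t, c+9=l, o+10=y, n+11=y.

lhtlyy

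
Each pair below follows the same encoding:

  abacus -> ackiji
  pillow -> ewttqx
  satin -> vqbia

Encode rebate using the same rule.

Read the word backwards and shift each letter +8.
For rebate: reverse → etaber; then shift: e+8=m, t+8=b, a+8=i, b+8=j, e+8=m, r+8=z.

mbijmz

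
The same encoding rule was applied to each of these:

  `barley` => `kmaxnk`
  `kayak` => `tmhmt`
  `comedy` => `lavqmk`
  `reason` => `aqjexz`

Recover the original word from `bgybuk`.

It's a Vigenère-style cipher with numeric key [9,12]: position i shifts by key[i mod 2].
Decoding bgybuk: b−9=s, g−12=u, y−9=p, b−12=p, u−9=l, k−12=y.

supply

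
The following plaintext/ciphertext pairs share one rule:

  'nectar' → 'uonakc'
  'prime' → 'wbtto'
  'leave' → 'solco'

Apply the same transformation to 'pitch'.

wsejr

Shifts by position in nectar: pos 0: n→u (+7), pos 1: e→o (+10), pos 2: c→n (+11), pos 3: t→a (+7), pos 4: a→k (+10), pos 5: r→c (+11) — repeating every 3. A repeating key of period 3 is used — shifts +7, +10, +11 over and over.
Applying it to pitch: p+7=w, i+10=s, t+11=e, c+7=j, h+10=r.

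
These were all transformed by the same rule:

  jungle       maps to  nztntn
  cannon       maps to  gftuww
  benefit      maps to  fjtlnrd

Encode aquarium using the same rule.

In jungle: j→n is +4, u→z is +5, n→t is +6, g→n is +7 — the shift increases by 1 each position. The shift increases by 1 at each position, starting from +4: 4, 5, 6, ….
For aquarium: a+4=e, q+5=v, u+6=a, a+7=h, r+8=z, i+9=r, u+10=e, m+11=x.

evahzrex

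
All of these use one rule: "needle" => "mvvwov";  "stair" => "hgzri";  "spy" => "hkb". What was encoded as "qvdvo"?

Each pair mirrors across the alphabet (n↔m, e↔v, e↔v): positions sum to 25. Letters are reflected about the middle of the alphabet (position → 25−position): Atbash.
Reversing it on qvdvo: q↔j, v↔e, d↔w, v↔e, o↔l.

jewel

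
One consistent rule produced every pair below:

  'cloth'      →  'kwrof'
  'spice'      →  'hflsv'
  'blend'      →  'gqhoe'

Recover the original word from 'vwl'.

Two steps: reverse the string, then apply a Caesar shift of +3.
Decoding vwl: shift back: v−3=s, w−3=t, l−3=i → sti; then reverse → its.

its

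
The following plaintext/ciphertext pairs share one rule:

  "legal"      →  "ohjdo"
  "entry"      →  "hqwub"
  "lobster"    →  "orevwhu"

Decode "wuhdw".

treat

Compare letters: l→o is +3, e→h is +3, g→j is +3 — a constant shift. This is a Caesar cipher with shift 3.
Reversing it on wuhdw: w−3=t, u−3=r, h−3=e, d−3=a, w−3=t.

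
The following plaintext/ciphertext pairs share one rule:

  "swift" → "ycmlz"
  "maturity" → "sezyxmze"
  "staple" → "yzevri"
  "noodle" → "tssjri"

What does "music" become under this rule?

syymi

Vowels shift forward by 4 and consonants shift forward by 6.
Applying it to music: m(cons)+6=s, u(vowel)+4=y, s(cons)+6=y, i(vowel)+4=m, c(cons)+6=i.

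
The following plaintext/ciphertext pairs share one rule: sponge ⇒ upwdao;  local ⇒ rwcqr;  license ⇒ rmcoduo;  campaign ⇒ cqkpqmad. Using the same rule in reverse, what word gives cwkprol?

This is an affine cipher: with a=0,…,z=25, each position x becomes (19x+16) mod 26.
Undoing it on cwkprol: c(2)→11·(2−16)≡2=c; w(22)→11·(22−16)≡14=o; k(10)→11·(10−16)≡12=m; p(15)→11·(15−16)≡15=p; r(17)→11·(17−16)≡11=l; o(14)→11·(14−16)≡4=e; l(11)→11·(11−16)≡23=x (all mod 26).

complex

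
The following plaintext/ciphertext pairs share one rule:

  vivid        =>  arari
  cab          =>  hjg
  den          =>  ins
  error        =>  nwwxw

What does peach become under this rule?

unjhm

The shift depends on letter class: consonant v→a is +5, but vowel i→r is +9. Two shifts are in play — +9 for a/e/i/o/u, +5 for every other letter.
On peach: p(cons)+5=u, e(vowel)+9=n, a(vowel)+9=j, c(cons)+5=h, h(cons)+5=m.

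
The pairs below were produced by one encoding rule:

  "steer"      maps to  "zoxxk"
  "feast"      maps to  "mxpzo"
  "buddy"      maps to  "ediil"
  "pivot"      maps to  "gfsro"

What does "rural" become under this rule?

s(18)→z(25) and t(19)→o(14) fit y≡15x+15 (mod 26); the inverse of 15 mod 26 is 7. This is an affine cipher: with a=0,…,z=25, each position x becomes (15x+15) mod 26.
On rural: r(17)→15·17+15≡10=k; u(20)→15·20+15≡3=d; r(17)→15·17+15≡10=k; a(0)→15·0+15≡15=p; l(11)→15·11+15≡24=y (all mod 26).

kdkpy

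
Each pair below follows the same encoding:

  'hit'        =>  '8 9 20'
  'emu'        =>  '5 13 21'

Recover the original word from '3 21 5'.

h is letter #8 and maps to 8: an offset of 0. Letters become their 1-indexed alphabet positions: a=1 … z=26.
Reversing it on 3 21 5: 3=c, 21=u, 5=e.

cue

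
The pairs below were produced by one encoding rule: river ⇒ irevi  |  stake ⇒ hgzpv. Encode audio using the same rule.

zfwrl

Each pair mirrors across the alphabet (r↔i, i↔r, v↔e): positions sum to 25. This is the alphabet-reversal cipher (Atbash): a becomes z, b becomes y, etc.
Applying it to audio: a↔z, u↔f, d↔w, i↔r, o↔l.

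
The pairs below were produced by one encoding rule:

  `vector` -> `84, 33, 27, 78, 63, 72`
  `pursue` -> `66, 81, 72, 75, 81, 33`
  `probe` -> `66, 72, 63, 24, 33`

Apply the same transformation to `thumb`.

78, 42, 81, 57, 24

Each letter becomes 3×(its alphabet position, a=1..z=26) + 18.
Applying it to thumb: t=20→78, h=8→42, u=21→81, m=13→57, b=2→24.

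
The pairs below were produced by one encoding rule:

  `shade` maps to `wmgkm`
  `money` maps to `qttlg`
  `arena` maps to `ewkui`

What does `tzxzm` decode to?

Each letter shifts forward by (position + 4), i.e. 4, 5, 6, … — the shift grows by one for each successive letter.
Undoing it on tzxzm: t−4=p, z−5=u, x−6=r, z−7=s, m−8=e.

purse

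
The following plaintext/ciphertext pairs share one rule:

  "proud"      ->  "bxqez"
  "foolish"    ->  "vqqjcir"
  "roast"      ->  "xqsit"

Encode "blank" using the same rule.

p(15)→b(1) and r(17)→x(23) fit y≡11x+18 (mod 26); the inverse of 11 mod 26 is 19. Treating letters as 0–25, the rule is x ↦ 11x + 18 (mod 26).
On blank: b(1)→11·1+18≡3=d; l(11)→11·11+18≡9=j; a(0)→11·0+18≡18=s; n(13)→11·13+18≡5=f; k(10)→11·10+18≡24=y (all mod 26).

djsfy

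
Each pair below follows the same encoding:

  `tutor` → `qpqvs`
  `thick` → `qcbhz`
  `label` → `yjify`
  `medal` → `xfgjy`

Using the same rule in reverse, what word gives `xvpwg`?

Each letter's alphabet position (a=0..z=25) is mapped through 25·x+9 mod 26 — an affine cipher.
Reversing it on xvpwg: x(23)→25·(23−9)≡12=m; v(21)→25·(21−9)≡14=o; p(15)→25·(15−9)≡20=u; w(22)→25·(22−9)≡13=n; g(6)→25·(6−9)≡3=d (all mod 26).

mound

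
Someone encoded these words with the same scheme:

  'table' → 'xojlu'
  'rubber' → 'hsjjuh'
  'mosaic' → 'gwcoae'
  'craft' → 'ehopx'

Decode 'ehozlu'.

cradle

Treating letters as 0–25, the rule is x ↦ 21x + 14 (mod 26).
Undoing it on ehozlu: e(4)→5·(4−14)≡2=c; h(7)→5·(7−14)≡17=r; o(14)→5·(14−14)≡0=a; z(25)→5·(25−14)≡3=d; l(11)→5·(11−14)≡11=l; u(20)→5·(20−14)≡4=e (all mod 26).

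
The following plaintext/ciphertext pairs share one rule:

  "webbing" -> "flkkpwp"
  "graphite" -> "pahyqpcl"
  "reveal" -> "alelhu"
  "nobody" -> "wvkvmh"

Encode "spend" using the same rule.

The shift depends on letter class: consonant w→f is +9, but vowel e→l is +7. The rule splits by letter class: vowels +7, consonants +9.
Applying it to spend: s(cons)+9=b, p(cons)+9=y, e(vowel)+7=l, n(cons)+9=w, d(cons)+9=m.

bylwm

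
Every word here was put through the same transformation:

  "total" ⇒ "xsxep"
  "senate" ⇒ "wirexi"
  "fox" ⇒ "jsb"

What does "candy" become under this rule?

It's a constant shift of +4 (ROT4).
For candy: c+4=g, a+4=e, n+4=r, d+4=h, y+4=c.

gerhc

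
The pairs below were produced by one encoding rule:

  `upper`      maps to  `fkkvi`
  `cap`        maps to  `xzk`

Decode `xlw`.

Letters are reflected about the middle of the alphabet (position → 25−position): Atbash.
Reversing it on xlw: x↔c, l↔o, w↔d.

cod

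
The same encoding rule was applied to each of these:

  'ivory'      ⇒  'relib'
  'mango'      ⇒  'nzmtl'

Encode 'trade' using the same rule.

Each pair mirrors across the alphabet (i↔r, v↔e, o↔l): positions sum to 25. Letters are reflected about the middle of the alphabet (position → 25−position): Atbash.
For trade: t↔g, r↔i, a↔z, d↔w, e↔v.

gizwv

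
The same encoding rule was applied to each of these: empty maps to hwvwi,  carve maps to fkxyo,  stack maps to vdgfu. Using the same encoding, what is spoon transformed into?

Shifts by position in empty: pos 0: e→h (+3), pos 1: m→w (+10), pos 2: p→v (+6), pos 3: t→w (+3), pos 4: y→i (+10) — repeating every 3. A repeating key of period 3 is used — shifts +3, +10, +6 over and over.
Applying it to spoon: s+3=v, p+10=z, o+6=u, o+3=r, n+10=x.

vzurx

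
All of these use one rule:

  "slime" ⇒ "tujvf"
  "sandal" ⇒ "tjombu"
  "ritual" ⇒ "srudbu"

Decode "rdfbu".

quest

Shifts by position in slime: pos 0: s→t (+1), pos 1: l→u (+9), pos 2: i→j (+1), pos 3: m→v (+9) — repeating every 2. The shifts repeat in a cycle of length 2: positions 0,1,… shift by +1, +9, then the pattern repeats.
Reversing it on rdfbu: r−1=q, d−9=u, f−1=e, b−9=s, u−1=t.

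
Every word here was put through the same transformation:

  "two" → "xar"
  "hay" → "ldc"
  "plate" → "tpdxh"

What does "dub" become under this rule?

The shift depends on letter class: consonant t→x is +4, but vowel o→r is +3. Two shifts are in play — +3 for a/e/i/o/u, +4 for every other letter.
Applying it to dub: d(cons)+4=h, u(vowel)+3=x, b(cons)+4=f.

hxf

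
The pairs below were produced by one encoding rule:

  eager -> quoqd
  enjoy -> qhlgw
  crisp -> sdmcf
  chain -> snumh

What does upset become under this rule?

afcqb

Each letter's alphabet position (a=0..z=25) is mapped through 25·x+20 mod 26 — an affine cipher.
For upset: u(20)→25·20+20≡0=a; p(15)→25·15+20≡5=f; s(18)→25·18+20≡2=c; e(4)→25·4+20≡16=q; t(19)→25·19+20≡1=b (all mod 26).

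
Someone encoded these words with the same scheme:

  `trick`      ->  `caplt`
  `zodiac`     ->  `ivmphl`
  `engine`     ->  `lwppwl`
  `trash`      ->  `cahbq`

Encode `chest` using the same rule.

The shift depends on letter class: consonant t→c is +9, but vowel i→p is +7. Vowels shift forward by 7 and consonants shift forward by 9.
For chest: c(cons)+9=l, h(cons)+9=q, e(vowel)+7=l, s(cons)+9=b, t(cons)+9=c.

lqlbc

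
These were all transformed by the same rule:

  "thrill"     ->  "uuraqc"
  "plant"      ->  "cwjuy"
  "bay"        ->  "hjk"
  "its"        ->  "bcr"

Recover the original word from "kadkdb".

suburb

The word is reversed, then every letter is shifted forward by 9.
Decoding kadkdb: shift back: k−9=b, a−9=r, d−9=u, k−9=b, d−9=u, b−9=s → brubus; then reverse → suburb.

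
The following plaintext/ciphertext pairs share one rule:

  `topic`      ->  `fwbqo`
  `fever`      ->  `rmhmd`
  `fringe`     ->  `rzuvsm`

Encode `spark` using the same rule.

exmzw

Shifts by position in topic: pos 0: t→f (+12), pos 1: o→w (+8), pos 2: p→b (+12), pos 3: i→q (+8) — repeating every 2. The shifts repeat in a cycle of length 2: positions 0,1,… shift by +12, +8, then the pattern repeats.
Applying it to spark: s+12=e, p+8=x, a+12=m, r+8=z, k+12=w.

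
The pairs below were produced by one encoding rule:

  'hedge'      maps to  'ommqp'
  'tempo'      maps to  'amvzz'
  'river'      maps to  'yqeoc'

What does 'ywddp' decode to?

route

The shift increases by 1 at each position, starting from +7: 7, 8, 9, ….
Reversing it on ywddp: y−7=r, w−8=o, d−9=u, d−10=t, p−11=e.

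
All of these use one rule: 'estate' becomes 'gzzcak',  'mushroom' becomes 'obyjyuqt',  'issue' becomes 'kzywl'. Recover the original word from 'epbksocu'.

The shifts repeat in a cycle of length 3: positions 0,1,… shift by +2, +7, +6, then the pattern repeats.
Undoing it on epbksocu: e−2=c, p−7=i, b−6=v, k−2=i, s−7=l, o−6=i, c−2=a, u−7=n.

civilian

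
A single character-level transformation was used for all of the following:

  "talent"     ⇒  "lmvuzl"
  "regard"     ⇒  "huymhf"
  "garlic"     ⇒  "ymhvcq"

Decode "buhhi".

berry

t(19)→l(11) and a(0)→m(12) fit y≡15x+12 (mod 26); the inverse of 15 mod 26 is 7. Treating letters as 0–25, the rule is x ↦ 15x + 12 (mod 26).
Undoing it on buhhi: b(1)→7·(1−12)≡1=b; u(20)→7·(20−12)≡4=e; h(7)→7·(7−12)≡17=r; h(7)→7·(7−12)≡17=r; i(8)→7·(8−12)≡24=y (all mod 26).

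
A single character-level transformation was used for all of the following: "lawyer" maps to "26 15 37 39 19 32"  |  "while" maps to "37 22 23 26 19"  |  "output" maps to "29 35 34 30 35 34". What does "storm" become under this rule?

33 34 29 32 27

l is letter #12 and maps to 26: an offset of 14. The number is (letter's place in the alphabet, a=1) + 14.
On storm: s=19→33, t=20→34, o=15→29, r=18→32, m=13→27.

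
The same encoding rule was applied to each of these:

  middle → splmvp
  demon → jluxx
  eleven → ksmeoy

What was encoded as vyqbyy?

In middle: m→s is +6, i→p is +7, d→l is +8, d→m is +9 — the shift increases by 1 each position. Letter i (0-indexed) is shifted by i+6, so successive shifts are 6, 7, 8, ….
Decoding vyqbyy: v−6=p, y−7=r, q−8=i, b−9=s, y−10=o, y−11=n.

prison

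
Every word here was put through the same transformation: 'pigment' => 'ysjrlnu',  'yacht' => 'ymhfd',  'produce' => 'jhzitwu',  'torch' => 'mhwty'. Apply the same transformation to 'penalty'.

Two steps: reverse the string, then apply a Caesar shift of +5.
Applying it to penalty: reverse → ytlanep; then shift: y+5=d, t+5=y, l+5=q, a+5=f, n+5=s, e+5=j, p+5=u.

dyqfsju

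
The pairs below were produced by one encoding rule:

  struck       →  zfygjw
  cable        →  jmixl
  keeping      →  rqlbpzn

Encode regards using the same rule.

Shifts by position in struck: pos 0: s→z (+7), pos 1: t→f (+12), pos 2: r→y (+7), pos 3: u→g (+12) — repeating every 2. The shifts repeat in a cycle of length 2: positions 0,1,… shift by +7, +12, then the pattern repeats.
Applying it to regards: r+7=y, e+12=q, g+7=n, a+12=m, r+7=y, d+12=p, s+7=z.

yqnmypz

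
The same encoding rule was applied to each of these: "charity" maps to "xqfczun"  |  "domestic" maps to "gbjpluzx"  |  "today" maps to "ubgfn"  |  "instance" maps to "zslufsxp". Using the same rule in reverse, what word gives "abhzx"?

c(2)→x(23) and h(7)→q(16) fit y≡9x+5 (mod 26); the inverse of 9 mod 26 is 3. This is an affine cipher: with a=0,…,z=25, each position x becomes (9x+5) mod 26.
Reversing it on abhzx: a(0)→3·(0−5)≡11=l; b(1)→3·(1−5)≡14=o; h(7)→3·(7−5)≡6=g; z(25)→3·(25−5)≡8=i; x(23)→3·(23−5)≡2=c (all mod 26).

logic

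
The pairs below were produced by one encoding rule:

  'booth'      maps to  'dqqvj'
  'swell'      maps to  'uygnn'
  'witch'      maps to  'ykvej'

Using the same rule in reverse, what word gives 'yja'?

Compare letters: b→d is +2, o→q is +2, o→q is +2 — a constant shift. Every letter moves 2 places later in the alphabet, wrapping around z→a.
Reversing it on yja: y−2=w, j−2=h, a−2=y.

why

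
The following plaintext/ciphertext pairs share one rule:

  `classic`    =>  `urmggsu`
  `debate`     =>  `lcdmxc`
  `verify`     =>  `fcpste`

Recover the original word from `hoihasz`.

pumpkin

Each letter's alphabet position (a=0..z=25) is mapped through 17·x+12 mod 26 — an affine cipher.
Decoding hoihasz: h(7)→23·(7−12)≡15=p; o(14)→23·(14−12)≡20=u; i(8)→23·(8−12)≡12=m; h(7)→23·(7−12)≡15=p; a(0)→23·(0−12)≡10=k; s(18)→23·(18−12)≡8=i; z(25)→23·(25−12)≡13=n (all mod 26).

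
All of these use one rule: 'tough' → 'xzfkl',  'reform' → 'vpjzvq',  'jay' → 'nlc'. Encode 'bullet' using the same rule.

ffpppx

Two shifts are in play — +11 for a/e/i/o/u, +4 for every other letter.
For bullet: b(cons)+4=f, u(vowel)+11=f, l(cons)+4=p, l(cons)+4=p, e(vowel)+11=p, t(cons)+4=x.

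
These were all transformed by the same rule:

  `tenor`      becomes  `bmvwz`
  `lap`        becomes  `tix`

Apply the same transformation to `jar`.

riz

Compare letters: t→b is +8, e→m is +8, n→v is +8 — a constant shift. This is a Caesar cipher with shift 8.
Applying it to jar: j+8=r, a+8=i, r+8=z.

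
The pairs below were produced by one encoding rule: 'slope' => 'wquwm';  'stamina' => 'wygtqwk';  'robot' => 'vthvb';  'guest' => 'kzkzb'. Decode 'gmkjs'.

Letter i (0-indexed) is shifted by i+4, so successive shifts are 4, 5, 6, ….
Undoing it on gmkjs: g−4=c, m−5=h, k−6=e, j−7=c, s−8=k.

check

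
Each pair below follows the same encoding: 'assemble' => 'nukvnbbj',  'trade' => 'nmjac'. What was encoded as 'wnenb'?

seven

The output letters match the input read backwards, each shifted +9: assemble reversed is elbmessa. Two steps: reverse the string, then apply a Caesar shift of +9.
Undoing it on wnenb: shift back: w−9=n, n−9=e, e−9=v, n−9=e, b−9=s → neves; then reverse → seven.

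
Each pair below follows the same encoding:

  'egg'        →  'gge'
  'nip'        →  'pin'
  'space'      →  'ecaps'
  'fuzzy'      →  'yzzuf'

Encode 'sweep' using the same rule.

It's just the letters in reverse order.
Applying it to sweep: reverse → peews.

peews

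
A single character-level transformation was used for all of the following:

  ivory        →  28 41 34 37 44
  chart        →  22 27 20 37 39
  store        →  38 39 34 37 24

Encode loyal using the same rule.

31 34 44 20 31

Each letter is replaced by its alphabet position (a=1..z=26) + 19.
On loyal: l=12→31, o=15→34, y=25→44, a=1→20, l=12→31.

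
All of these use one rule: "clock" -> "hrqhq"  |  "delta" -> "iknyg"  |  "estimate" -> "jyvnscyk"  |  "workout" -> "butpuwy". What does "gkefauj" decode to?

because

Shifts by position in clock: pos 0: c→h (+5), pos 1: l→r (+6), pos 2: o→q (+2), pos 3: c→h (+5), pos 4: k→q (+6) — repeating every 3. A repeating key of period 3 is used — shifts +5, +6, +2 over and over.
Decoding gkefauj: g−5=b, k−6=e, e−2=c, f−5=a, a−6=u, u−2=s, j−5=e.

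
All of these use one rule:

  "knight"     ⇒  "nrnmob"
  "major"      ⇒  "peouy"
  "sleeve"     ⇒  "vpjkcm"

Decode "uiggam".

In knight: k→n is +3, n→r is +4, i→n is +5, g→m is +6 — the shift increases by 1 each position. Letter i (0-indexed) is shifted by i+3, so successive shifts are 3, 4, 5, ….
Undoing it on uiggam: u−3=r, i−4=e, g−5=b, g−6=a, a−7=t, m−8=e.

rebate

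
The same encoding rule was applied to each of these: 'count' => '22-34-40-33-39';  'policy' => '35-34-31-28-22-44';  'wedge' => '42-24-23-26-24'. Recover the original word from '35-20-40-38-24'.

c is letter #3 and maps to 22: an offset of 19. Each letter is replaced by its alphabet position (a=1..z=26) + 19.
Decoding 35-20-40-38-24: 35→(35−19)÷1=16=p, 20→(20−19)÷1=1=a, 40→(40−19)÷1=21=u, 38→(38−19)÷1=19=s, 24→(24−19)÷1=5=e.

pause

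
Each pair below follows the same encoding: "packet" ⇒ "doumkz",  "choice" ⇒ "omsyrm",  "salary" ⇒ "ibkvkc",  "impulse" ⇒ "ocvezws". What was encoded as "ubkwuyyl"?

The word is reversed, then every letter is shifted forward by 10.
Undoing it on ubkwuyyl: shift back: u−10=k, b−10=r, k−10=a, w−10=m, u−10=k, y−10=o, y−10=o, l−10=b → kramkoob; then reverse → bookmark.

bookmark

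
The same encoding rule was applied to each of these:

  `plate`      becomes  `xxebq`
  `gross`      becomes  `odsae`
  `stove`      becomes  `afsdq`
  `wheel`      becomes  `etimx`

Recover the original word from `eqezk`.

weary

Shifts by position in plate: pos 0: p→x (+8), pos 1: l→x (+12), pos 2: a→e (+4), pos 3: t→b (+8), pos 4: e→q (+12) — repeating every 3. A repeating key of period 3 is used — shifts +8, +12, +4 over and over.
Undoing it on eqezk: e−8=w, q−12=e, e−4=a, z−8=r, k−12=y.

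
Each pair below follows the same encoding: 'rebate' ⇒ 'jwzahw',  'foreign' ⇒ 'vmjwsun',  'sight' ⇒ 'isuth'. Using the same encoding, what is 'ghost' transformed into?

This is an affine cipher: with a=0,…,z=25, each position x becomes (25x+0) mod 26.
For ghost: g(6)→25·6+0≡20=u; h(7)→25·7+0≡19=t; o(14)→25·14+0≡12=m; s(18)→25·18+0≡8=i; t(19)→25·19+0≡7=h (all mod 26).

utmih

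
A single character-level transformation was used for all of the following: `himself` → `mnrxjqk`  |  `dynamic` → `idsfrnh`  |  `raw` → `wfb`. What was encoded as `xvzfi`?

Every letter moves 5 places later in the alphabet, wrapping around z→a.
Undoing it on xvzfi: x−5=s, v−5=q, z−5=u, f−5=a, i−5=d.

squad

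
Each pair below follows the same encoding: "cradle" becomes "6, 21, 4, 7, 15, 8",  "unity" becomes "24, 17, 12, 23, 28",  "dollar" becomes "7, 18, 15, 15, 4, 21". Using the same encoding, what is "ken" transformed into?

14, 8, 17

c is letter #3 and maps to 6: an offset of 3. Each letter is replaced by its alphabet position (a=1..z=26) + 3.
Applying it to ken: k=11→14, e=5→8, n=14→17.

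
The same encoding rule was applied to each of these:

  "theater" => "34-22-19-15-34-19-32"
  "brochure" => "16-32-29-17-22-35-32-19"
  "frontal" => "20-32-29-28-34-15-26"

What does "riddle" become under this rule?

t is letter #20 and maps to 34: an offset of 14. Letters become their 1-based position plus 14 (so a→15, b→16, …).
On riddle: r=18→32, i=9→23, d=4→18, d=4→18, l=12→26, e=5→19.

32-23-18-18-26-19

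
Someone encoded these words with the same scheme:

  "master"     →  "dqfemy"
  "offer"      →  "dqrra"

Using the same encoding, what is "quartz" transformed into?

The output letters match the input read backwards, each shifted +12: master reversed is retsam. Two steps: reverse the string, then apply a Caesar shift of +12.
On quartz: reverse → ztrauq; then shift: z+12=l, t+12=f, r+12=d, a+12=m, u+12=g, q+12=c.

lfdmgc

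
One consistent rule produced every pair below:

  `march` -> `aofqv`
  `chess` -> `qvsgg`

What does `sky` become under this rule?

gym

Compare letters: m→a is +14, a→o is +14, r→f is +14 — a constant shift. Every letter moves 14 places later in the alphabet, wrapping around z→a.
Applying it to sky: s+14=g, k+14=y, y+14=m.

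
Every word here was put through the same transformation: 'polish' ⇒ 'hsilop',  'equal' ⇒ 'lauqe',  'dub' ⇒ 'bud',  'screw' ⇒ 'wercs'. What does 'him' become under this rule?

The output letters match the input read backwards: polish reversed is hsilop. The word is simply reversed.
On him: reverse → mih.

mih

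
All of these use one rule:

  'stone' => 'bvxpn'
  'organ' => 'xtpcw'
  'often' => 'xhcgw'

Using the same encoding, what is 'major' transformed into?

Shifts by position in stone: pos 0: s→b (+9), pos 1: t→v (+2), pos 2: o→x (+9), pos 3: n→p (+2) — repeating every 2. It's a Vigenère-style cipher with numeric key [9,2]: position i shifts by key[i mod 2].
Applying it to major: m+9=v, a+2=c, j+9=s, o+2=q, r+9=a.

vcsqa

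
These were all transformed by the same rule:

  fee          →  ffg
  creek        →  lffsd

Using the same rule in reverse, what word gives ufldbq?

packet

The output letters match the input read backwards, each shifted +1: fee reversed is eef. Read the word backwards and shift each letter +1.
Undoing it on ufldbq: shift back: u−1=t, f−1=e, l−1=k, d−1=c, b−1=a, q−1=p → tekcap; then reverse → packet.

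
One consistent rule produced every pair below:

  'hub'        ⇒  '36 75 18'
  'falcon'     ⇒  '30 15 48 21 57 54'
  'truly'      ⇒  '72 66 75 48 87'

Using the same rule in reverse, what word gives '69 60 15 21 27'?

h(#8)→36 and u(#21)→75: differences scale by 3, so n = 3·pos + 12. The formula is n = 3×(alphabet index, a=1) + 12.
Undoing it on 69 60 15 21 27: 69→(69−12)÷3=19=s, 60→(60−12)÷3=16=p, 15→(15−12)÷3=1=a, 21→(21−12)÷3=3=c, 27→(27−12)÷3=5=e.

space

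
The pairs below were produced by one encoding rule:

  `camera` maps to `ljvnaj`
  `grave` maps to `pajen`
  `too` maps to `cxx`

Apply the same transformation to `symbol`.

Compare letters: c→l is +9, a→j is +9, m→v is +9 — a constant shift. This is a Caesar cipher with shift 9.
For symbol: s+9=b, y+9=h, m+9=v, b+9=k, o+9=x, l+9=u.

bhvkxu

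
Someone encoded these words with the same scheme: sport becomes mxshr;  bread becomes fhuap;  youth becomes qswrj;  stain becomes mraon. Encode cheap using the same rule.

kjuax

s(18)→m(12) and p(15)→x(23) fit y≡5x+0 (mod 26); the inverse of 5 mod 26 is 21. Treating letters as 0–25, the rule is x ↦ 5x + 0 (mod 26).
For cheap: c(2)→5·2+0≡10=k; h(7)→5·7+0≡9=j; e(4)→5·4+0≡20=u; a(0)→5·0+0≡0=a; p(15)→5·15+0≡23=x (all mod 26).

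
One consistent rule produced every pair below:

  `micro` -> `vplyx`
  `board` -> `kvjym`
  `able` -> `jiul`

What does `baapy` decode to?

strip

Shifts by position in micro: pos 0: m→v (+9), pos 1: i→p (+7), pos 2: c→l (+9), pos 3: r→y (+7) — repeating every 2. The shifts repeat in a cycle of length 2: positions 0,1,… shift by +9, +7, then the pattern repeats.
Undoing it on baapy: b−9=s, a−7=t, a−9=r, p−7=i, y−9=p.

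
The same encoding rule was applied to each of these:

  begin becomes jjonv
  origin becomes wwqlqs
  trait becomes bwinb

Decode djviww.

vendor

Shifts by position in begin: pos 0: b→j (+8), pos 1: e→j (+5), pos 2: g→o (+8), pos 3: i→n (+5) — repeating every 2. The shifts repeat in a cycle of length 2: positions 0,1,… shift by +8, +5, then the pattern repeats.
Reversing it on djviww: d−8=v, j−5=e, v−8=n, i−5=d, w−8=o, w−5=r.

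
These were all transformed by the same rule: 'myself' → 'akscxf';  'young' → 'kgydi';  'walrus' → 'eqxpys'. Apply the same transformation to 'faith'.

Each letter's alphabet position (a=0..z=25) is mapped through 3·x+16 mod 26 — an affine cipher.
Applying it to faith: f(5)→3·5+16≡5=f; a(0)→3·0+16≡16=q; i(8)→3·8+16≡14=o; t(19)→3·19+16≡21=v; h(7)→3·7+16≡11=l (all mod 26).

fqovl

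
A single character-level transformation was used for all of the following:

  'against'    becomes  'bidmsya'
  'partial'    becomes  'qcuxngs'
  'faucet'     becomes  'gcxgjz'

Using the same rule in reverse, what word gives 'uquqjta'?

In against: a→b is +1, g→i is +2, a→d is +3, i→m is +4 — the shift increases by 1 each position. The shift increases by 1 at each position, starting from +1: 1, 2, 3, ….
Reversing it on uquqjta: u−1=t, q−2=o, u−3=r, q−4=m, j−5=e, t−6=n, a−7=t.

torment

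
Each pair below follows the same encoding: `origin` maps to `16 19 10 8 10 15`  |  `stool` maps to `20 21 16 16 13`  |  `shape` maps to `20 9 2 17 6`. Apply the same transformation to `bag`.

3 2 8

o is letter #15 and maps to 16: an offset of 1. The number is (letter's place in the alphabet, a=1) + 1.
On bag: b=2→3, a=1→2, g=7→8.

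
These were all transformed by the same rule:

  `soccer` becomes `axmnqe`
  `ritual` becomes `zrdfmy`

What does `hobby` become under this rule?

pxlmk

In soccer: s→a is +8, o→x is +9, c→m is +10, c→n is +11 — the shift increases by 1 each position. The shift increases by 1 at each position, starting from +8: 8, 9, 10, ….
For hobby: h+8=p, o+9=x, b+10=l, b+11=m, y+12=k.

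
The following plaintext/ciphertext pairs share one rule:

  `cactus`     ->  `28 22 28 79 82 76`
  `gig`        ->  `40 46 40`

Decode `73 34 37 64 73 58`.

Each letter becomes 3×(its alphabet position, a=1..z=26) + 19.
Undoing it on 73 34 37 64 73 58: 73→(73−19)÷3=18=r, 34→(34−19)÷3=5=e, 37→(37−19)÷3=6=f, 64→(64−19)÷3=15=o, 73→(73−19)÷3=18=r, 58→(58−19)÷3=13=m.

reform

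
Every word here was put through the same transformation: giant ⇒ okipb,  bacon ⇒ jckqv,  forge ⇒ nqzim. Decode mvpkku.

ethics

Shifts by position in giant: pos 0: g→o (+8), pos 1: i→k (+2), pos 2: a→i (+8), pos 3: n→p (+2) — repeating every 2. A repeating key of period 2 is used — shifts +8, +2 over and over.
Undoing it on mvpkku: m−8=e, v−2=t, p−8=h, k−2=i, k−8=c, u−2=s.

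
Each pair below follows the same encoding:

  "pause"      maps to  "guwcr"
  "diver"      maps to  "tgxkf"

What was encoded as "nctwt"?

rural

The word is reversed, then every letter is shifted forward by 2.
Decoding nctwt: shift back: n−2=l, c−2=a, t−2=r, w−2=u, t−2=r → larur; then reverse → rural.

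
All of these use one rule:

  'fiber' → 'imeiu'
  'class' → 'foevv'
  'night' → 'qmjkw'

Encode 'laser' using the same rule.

oeviu

The shift depends on letter class: consonant f→i is +3, but vowel i→m is +4. Vowels shift forward by 4 and consonants shift forward by 3.
On laser: l(cons)+3=o, a(vowel)+4=e, s(cons)+3=v, e(vowel)+4=i, r(cons)+3=u.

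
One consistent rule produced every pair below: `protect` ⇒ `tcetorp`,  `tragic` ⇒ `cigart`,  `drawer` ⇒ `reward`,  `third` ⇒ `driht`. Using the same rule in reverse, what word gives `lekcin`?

nickel

It's just the letters in reverse order.
Reversing it on lekcin: then reverse → nickel.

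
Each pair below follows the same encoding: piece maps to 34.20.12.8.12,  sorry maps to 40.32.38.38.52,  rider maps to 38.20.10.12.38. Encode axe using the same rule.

4.50.12

p(#16)→34 and i(#9)→20: differences scale by 2, so n = 2·pos + 2. Each letter becomes 2×(its alphabet position, a=1..z=26) + 2.
For axe: a=1→4, x=24→50, e=5→12.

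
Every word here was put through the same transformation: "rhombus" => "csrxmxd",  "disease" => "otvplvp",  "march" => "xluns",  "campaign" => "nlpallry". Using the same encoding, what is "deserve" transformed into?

The shifts repeat in a cycle of length 3: positions 0,1,… shift by +11, +11, +3, then the pattern repeats.
On deserve: d+11=o, e+11=p, s+3=v, e+11=p, r+11=c, v+3=y, e+11=p.

opvpcyp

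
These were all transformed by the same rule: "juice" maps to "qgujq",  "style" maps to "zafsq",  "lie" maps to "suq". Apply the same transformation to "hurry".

The rule splits by letter class: vowels +12, consonants +7.
On hurry: h(cons)+7=o, u(vowel)+12=g, r(cons)+7=y, r(cons)+7=y, y(cons)+7=f.

ogyyf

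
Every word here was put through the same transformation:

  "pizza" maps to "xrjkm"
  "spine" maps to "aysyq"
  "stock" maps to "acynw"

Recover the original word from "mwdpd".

enter

In pizza: p→x is +8, i→r is +9, z→j is +10, z→k is +11 — the shift increases by 1 each position. The shift increases by 1 at each position, starting from +8: 8, 9, 10, ….
Decoding mwdpd: m−8=e, w−9=n, d−10=t, p−11=e, d−12=r.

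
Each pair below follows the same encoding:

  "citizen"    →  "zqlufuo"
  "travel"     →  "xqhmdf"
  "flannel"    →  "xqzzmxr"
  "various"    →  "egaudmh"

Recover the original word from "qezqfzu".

intense

Two steps: reverse the string, then apply a Caesar shift of +12.
Reversing it on qezqfzu: shift back: q−12=e, e−12=s, z−12=n, q−12=e, f−12=t, z−12=n, u−12=i → esnetni; then reverse → intense.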